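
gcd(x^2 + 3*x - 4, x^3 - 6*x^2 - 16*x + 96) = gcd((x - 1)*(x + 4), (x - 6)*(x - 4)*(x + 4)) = x + 4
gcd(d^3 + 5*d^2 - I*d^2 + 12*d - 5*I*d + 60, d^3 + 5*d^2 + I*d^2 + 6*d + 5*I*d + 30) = d^2 + d*(5 + 3*I) + 15*I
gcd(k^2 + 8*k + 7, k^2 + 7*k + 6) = k + 1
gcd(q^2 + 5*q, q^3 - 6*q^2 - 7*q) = q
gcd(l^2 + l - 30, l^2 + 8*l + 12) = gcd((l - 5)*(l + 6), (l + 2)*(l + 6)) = l + 6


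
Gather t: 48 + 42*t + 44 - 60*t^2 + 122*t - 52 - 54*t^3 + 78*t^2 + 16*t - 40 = -54*t^3 + 18*t^2 + 180*t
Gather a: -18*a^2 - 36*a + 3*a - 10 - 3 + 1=-18*a^2 - 33*a - 12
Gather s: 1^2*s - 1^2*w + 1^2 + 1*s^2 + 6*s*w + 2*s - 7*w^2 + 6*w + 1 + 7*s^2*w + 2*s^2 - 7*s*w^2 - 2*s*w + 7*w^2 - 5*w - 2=s^2*(7*w + 3) + s*(-7*w^2 + 4*w + 3)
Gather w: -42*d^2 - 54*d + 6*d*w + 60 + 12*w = -42*d^2 - 54*d + w*(6*d + 12) + 60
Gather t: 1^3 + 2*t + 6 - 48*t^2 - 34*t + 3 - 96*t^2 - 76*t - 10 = -144*t^2 - 108*t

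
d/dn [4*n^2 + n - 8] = 8*n + 1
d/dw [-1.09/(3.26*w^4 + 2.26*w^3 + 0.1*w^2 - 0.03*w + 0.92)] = (14.2136*w^3 + 7.3902*w^2 + 0.218*w - 0.0327)/(3.26*w^4 + 2.26*w^3 + 0.1*w^2 - 0.03*w + 0.92)^2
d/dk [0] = 0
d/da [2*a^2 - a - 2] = 4*a - 1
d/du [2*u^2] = 4*u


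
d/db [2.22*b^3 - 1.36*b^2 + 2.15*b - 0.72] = 6.66*b^2 - 2.72*b + 2.15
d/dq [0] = 0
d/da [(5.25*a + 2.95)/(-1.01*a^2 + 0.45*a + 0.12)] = (5.3025*a^2 + 5.959*a - 0.6975)/(1.0201*a^4 - 0.909*a^3 - 0.0399*a^2 + 0.108*a + 0.0144)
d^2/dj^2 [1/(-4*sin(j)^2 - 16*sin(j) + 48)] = (sin(j)^4 + 3*sin(j)^3 + 29*sin(j)^2/2 + 6*sin(j) - 14)/(sin(j)^2 + 4*sin(j) - 12)^3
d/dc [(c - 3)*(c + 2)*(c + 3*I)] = 3*c^2 + c*(-2 + 6*I) - 6 - 3*I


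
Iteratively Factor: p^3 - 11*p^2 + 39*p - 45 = (p - 3)*(p^2 - 8*p + 15) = (p - 3)^2*(p - 5)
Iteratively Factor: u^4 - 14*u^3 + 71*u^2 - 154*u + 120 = (u - 4)*(u^3 - 10*u^2 + 31*u - 30) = (u - 4)*(u - 3)*(u^2 - 7*u + 10) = (u - 5)*(u - 4)*(u - 3)*(u - 2)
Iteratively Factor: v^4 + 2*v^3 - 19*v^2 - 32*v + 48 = (v - 4)*(v^3 + 6*v^2 + 5*v - 12) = (v - 4)*(v - 1)*(v^2 + 7*v + 12) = (v - 4)*(v - 1)*(v + 4)*(v + 3)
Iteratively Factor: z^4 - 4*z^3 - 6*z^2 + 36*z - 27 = (z + 3)*(z^3 - 7*z^2 + 15*z - 9) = (z - 3)*(z + 3)*(z^2 - 4*z + 3) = (z - 3)*(z - 1)*(z + 3)*(z - 3)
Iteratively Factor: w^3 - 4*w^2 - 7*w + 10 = (w - 1)*(w^2 - 3*w - 10) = (w - 1)*(w + 2)*(w - 5)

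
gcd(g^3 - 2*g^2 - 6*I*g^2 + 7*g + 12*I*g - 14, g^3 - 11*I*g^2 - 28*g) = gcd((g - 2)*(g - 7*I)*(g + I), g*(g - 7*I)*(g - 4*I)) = g - 7*I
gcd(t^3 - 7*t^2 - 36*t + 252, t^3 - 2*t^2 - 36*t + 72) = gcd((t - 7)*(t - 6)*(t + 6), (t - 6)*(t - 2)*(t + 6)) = t^2 - 36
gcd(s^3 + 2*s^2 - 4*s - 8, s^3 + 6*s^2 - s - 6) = 1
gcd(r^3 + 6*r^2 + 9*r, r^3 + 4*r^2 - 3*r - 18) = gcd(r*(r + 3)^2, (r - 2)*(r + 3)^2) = r^2 + 6*r + 9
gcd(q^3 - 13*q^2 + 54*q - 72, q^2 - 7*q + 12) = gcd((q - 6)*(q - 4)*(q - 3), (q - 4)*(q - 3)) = q^2 - 7*q + 12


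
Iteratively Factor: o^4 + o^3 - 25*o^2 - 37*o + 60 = (o + 3)*(o^3 - 2*o^2 - 19*o + 20) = (o + 3)*(o + 4)*(o^2 - 6*o + 5) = (o - 1)*(o + 3)*(o + 4)*(o - 5)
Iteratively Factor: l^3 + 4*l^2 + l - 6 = (l + 2)*(l^2 + 2*l - 3) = (l + 2)*(l + 3)*(l - 1)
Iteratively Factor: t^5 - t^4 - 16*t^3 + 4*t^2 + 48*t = (t - 4)*(t^4 + 3*t^3 - 4*t^2 - 12*t) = (t - 4)*(t - 2)*(t^3 + 5*t^2 + 6*t) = (t - 4)*(t - 2)*(t + 3)*(t^2 + 2*t) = t*(t - 4)*(t - 2)*(t + 3)*(t + 2)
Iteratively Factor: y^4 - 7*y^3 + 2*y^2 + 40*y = (y)*(y^3 - 7*y^2 + 2*y + 40) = y*(y - 4)*(y^2 - 3*y - 10) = y*(y - 4)*(y + 2)*(y - 5)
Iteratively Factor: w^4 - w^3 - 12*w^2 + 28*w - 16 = (w - 2)*(w^3 + w^2 - 10*w + 8) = (w - 2)*(w + 4)*(w^2 - 3*w + 2) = (w - 2)*(w - 1)*(w + 4)*(w - 2)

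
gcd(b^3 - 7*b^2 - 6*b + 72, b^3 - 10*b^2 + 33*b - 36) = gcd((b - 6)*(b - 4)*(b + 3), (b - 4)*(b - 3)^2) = b - 4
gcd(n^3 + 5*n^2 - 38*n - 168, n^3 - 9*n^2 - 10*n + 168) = n^2 - 2*n - 24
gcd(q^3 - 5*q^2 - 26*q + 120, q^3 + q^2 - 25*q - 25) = q + 5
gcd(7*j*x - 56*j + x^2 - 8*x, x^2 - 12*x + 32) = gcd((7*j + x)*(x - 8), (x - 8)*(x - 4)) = x - 8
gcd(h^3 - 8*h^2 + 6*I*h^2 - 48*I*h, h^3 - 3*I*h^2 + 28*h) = h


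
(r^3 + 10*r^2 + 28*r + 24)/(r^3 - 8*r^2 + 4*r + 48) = (r^2 + 8*r + 12)/(r^2 - 10*r + 24)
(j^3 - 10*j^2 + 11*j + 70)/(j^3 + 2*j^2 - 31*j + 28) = (j^3 - 10*j^2 + 11*j + 70)/(j^3 + 2*j^2 - 31*j + 28)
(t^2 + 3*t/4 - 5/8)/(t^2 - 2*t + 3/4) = (4*t + 5)/(2*(2*t - 3))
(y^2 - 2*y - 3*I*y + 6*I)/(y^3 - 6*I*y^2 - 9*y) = (y - 2)/(y*(y - 3*I))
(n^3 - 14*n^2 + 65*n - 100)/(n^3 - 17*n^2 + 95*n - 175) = (n - 4)/(n - 7)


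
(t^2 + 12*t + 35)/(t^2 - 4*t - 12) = (t^2 + 12*t + 35)/(t^2 - 4*t - 12)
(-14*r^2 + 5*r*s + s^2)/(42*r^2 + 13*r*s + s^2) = (-2*r + s)/(6*r + s)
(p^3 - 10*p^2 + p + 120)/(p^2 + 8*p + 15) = (p^2 - 13*p + 40)/(p + 5)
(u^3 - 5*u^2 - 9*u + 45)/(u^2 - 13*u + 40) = (u^2 - 9)/(u - 8)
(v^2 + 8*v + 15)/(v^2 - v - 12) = (v + 5)/(v - 4)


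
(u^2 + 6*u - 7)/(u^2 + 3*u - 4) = (u + 7)/(u + 4)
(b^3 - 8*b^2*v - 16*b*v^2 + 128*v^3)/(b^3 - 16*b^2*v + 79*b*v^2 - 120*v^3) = (b^2 - 16*v^2)/(b^2 - 8*b*v + 15*v^2)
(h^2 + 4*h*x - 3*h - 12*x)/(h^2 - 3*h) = (h + 4*x)/h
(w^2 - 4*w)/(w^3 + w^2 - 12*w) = (w - 4)/(w^2 + w - 12)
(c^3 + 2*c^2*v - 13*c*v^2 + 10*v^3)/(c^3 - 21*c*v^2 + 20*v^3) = (-c + 2*v)/(-c + 4*v)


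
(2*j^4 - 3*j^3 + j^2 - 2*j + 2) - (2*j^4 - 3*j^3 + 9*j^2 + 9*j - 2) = -8*j^2 - 11*j + 4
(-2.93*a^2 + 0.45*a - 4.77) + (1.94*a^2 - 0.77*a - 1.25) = -0.99*a^2 - 0.32*a - 6.02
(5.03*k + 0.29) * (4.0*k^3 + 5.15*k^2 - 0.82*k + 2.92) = 20.12*k^4 + 27.0645*k^3 - 2.6311*k^2 + 14.4498*k + 0.8468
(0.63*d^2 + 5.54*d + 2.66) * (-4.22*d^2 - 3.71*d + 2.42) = -2.6586*d^4 - 25.7161*d^3 - 30.254*d^2 + 3.5382*d + 6.4372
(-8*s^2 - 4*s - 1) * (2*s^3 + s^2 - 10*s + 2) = -16*s^5 - 16*s^4 + 74*s^3 + 23*s^2 + 2*s - 2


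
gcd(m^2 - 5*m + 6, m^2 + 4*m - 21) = m - 3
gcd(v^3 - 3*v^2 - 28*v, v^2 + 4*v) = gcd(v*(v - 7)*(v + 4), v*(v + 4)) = v^2 + 4*v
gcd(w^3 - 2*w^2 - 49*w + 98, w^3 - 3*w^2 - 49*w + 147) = w^2 - 49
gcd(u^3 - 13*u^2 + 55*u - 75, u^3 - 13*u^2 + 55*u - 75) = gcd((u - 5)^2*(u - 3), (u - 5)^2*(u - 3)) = u^3 - 13*u^2 + 55*u - 75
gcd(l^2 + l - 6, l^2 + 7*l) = 1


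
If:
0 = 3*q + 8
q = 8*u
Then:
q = -8/3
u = -1/3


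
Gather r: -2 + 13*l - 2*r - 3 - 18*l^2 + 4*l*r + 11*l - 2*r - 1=-18*l^2 + 24*l + r*(4*l - 4) - 6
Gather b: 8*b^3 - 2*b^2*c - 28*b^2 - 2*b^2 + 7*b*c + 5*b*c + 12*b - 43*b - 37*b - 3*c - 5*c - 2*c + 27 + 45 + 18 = 8*b^3 + b^2*(-2*c - 30) + b*(12*c - 68) - 10*c + 90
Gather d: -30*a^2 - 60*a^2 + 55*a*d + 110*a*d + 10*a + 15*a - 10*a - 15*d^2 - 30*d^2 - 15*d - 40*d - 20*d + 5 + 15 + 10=-90*a^2 + 15*a - 45*d^2 + d*(165*a - 75) + 30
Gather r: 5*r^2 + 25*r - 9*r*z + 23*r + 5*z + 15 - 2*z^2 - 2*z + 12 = 5*r^2 + r*(48 - 9*z) - 2*z^2 + 3*z + 27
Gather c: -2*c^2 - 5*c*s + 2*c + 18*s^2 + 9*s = -2*c^2 + c*(2 - 5*s) + 18*s^2 + 9*s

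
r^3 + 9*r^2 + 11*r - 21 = (r - 1)*(r + 3)*(r + 7)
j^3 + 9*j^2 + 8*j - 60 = (j - 2)*(j + 5)*(j + 6)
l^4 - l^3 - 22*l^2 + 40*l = l*(l - 4)*(l - 2)*(l + 5)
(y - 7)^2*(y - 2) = y^3 - 16*y^2 + 77*y - 98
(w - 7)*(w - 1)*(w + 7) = w^3 - w^2 - 49*w + 49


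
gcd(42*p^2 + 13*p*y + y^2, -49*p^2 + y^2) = 7*p + y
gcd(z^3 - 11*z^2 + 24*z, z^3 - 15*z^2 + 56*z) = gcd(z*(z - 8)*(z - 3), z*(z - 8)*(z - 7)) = z^2 - 8*z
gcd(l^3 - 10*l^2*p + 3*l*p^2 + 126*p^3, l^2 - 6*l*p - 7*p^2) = -l + 7*p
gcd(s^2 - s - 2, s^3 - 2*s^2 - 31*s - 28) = s + 1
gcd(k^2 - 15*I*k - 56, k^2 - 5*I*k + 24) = k - 8*I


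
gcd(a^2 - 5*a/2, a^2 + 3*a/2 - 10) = a - 5/2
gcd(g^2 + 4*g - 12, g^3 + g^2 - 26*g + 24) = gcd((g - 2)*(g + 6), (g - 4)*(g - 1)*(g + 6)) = g + 6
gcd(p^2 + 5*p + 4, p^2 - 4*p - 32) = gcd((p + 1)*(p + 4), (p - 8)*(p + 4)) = p + 4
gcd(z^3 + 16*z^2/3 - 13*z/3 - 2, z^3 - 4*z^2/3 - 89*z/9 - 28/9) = z + 1/3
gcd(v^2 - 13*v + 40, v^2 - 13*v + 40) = v^2 - 13*v + 40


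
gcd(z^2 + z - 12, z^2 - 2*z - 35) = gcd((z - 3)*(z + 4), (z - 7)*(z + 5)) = 1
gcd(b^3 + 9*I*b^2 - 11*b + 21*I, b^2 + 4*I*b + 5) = b - I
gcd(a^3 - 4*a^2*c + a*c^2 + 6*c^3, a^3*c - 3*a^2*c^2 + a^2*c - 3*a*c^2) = a - 3*c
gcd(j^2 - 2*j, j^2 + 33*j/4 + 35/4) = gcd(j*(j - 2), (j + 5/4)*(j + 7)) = 1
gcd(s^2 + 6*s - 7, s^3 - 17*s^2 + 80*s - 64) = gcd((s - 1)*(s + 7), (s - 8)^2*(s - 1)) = s - 1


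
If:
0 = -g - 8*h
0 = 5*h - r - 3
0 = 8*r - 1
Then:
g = -5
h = 5/8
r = 1/8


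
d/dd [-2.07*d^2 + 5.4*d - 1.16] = 5.4 - 4.14*d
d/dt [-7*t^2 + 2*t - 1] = 2 - 14*t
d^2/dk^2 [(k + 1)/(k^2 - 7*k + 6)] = 2*(3*(2 - k)*(k^2 - 7*k + 6) + (k + 1)*(2*k - 7)^2)/(k^2 - 7*k + 6)^3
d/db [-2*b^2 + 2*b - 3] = 2 - 4*b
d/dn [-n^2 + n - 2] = 1 - 2*n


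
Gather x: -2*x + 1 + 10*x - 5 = 8*x - 4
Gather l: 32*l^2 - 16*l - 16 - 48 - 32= 32*l^2 - 16*l - 96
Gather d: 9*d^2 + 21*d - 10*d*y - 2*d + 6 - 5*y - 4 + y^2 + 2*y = 9*d^2 + d*(19 - 10*y) + y^2 - 3*y + 2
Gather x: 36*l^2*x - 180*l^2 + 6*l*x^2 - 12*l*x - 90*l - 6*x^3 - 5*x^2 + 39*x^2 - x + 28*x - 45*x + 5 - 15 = -180*l^2 - 90*l - 6*x^3 + x^2*(6*l + 34) + x*(36*l^2 - 12*l - 18) - 10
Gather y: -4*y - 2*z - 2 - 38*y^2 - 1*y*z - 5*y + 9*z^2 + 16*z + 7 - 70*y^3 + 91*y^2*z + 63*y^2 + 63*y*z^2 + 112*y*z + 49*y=-70*y^3 + y^2*(91*z + 25) + y*(63*z^2 + 111*z + 40) + 9*z^2 + 14*z + 5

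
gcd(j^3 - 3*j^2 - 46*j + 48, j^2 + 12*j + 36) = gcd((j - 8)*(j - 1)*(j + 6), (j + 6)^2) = j + 6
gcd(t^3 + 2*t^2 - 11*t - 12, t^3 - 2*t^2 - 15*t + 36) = t^2 + t - 12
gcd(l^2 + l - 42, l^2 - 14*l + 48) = l - 6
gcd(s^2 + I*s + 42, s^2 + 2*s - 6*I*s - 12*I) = s - 6*I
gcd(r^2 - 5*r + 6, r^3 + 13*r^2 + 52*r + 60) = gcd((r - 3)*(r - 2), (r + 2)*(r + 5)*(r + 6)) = 1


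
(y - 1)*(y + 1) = y^2 - 1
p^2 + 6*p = p*(p + 6)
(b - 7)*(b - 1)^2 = b^3 - 9*b^2 + 15*b - 7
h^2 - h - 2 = (h - 2)*(h + 1)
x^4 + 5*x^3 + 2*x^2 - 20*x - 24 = (x - 2)*(x + 2)^2*(x + 3)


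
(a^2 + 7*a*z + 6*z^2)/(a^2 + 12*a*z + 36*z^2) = (a + z)/(a + 6*z)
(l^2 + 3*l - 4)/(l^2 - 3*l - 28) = (l - 1)/(l - 7)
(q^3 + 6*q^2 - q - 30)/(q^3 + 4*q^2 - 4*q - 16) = (q^2 + 8*q + 15)/(q^2 + 6*q + 8)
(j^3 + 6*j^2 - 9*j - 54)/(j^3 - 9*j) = (j + 6)/j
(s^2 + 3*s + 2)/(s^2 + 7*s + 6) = (s + 2)/(s + 6)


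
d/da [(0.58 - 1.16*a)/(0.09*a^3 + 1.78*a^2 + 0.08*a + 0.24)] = (0.2088*a^3 + 1.9082*a^2 - 2.0648*a - 0.3248)/(0.0081*a^6 + 0.3204*a^5 + 3.1828*a^4 + 0.328*a^3 + 0.8608*a^2 + 0.0384*a + 0.0576)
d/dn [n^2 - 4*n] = 2*n - 4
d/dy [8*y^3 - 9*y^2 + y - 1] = 24*y^2 - 18*y + 1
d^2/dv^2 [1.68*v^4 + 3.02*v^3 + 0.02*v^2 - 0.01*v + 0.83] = 20.16*v^2 + 18.12*v + 0.04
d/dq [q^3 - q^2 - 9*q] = 3*q^2 - 2*q - 9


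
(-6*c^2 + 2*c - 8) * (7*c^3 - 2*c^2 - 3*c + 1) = -42*c^5 + 26*c^4 - 42*c^3 + 4*c^2 + 26*c - 8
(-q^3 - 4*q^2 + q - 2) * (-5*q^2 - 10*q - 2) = 5*q^5 + 30*q^4 + 37*q^3 + 8*q^2 + 18*q + 4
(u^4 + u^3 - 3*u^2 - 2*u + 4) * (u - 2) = u^5 - u^4 - 5*u^3 + 4*u^2 + 8*u - 8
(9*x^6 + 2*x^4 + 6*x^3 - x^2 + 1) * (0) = 0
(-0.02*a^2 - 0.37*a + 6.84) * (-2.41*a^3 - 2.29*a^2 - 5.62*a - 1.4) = 0.0482*a^5 + 0.9375*a^4 - 15.5247*a^3 - 13.5562*a^2 - 37.9228*a - 9.576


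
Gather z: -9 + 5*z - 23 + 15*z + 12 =20*z - 20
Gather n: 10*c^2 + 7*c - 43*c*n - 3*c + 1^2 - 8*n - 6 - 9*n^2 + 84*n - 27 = 10*c^2 + 4*c - 9*n^2 + n*(76 - 43*c) - 32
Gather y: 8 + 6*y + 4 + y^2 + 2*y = y^2 + 8*y + 12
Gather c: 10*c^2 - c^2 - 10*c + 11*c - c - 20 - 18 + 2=9*c^2 - 36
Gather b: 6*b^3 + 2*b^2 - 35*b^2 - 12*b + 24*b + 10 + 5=6*b^3 - 33*b^2 + 12*b + 15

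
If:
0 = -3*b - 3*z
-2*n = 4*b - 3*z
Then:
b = -z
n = 7*z/2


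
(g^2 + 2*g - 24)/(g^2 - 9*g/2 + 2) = 2*(g + 6)/(2*g - 1)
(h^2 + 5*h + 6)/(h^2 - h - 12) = (h + 2)/(h - 4)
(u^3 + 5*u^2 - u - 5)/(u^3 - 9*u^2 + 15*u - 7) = (u^2 + 6*u + 5)/(u^2 - 8*u + 7)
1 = 1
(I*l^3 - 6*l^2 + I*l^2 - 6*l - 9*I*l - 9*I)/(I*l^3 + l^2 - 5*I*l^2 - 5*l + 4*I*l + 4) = (l^3 + l^2*(1 + 6*I) + l*(-9 + 6*I) - 9)/(l^3 + l^2*(-5 - I) + l*(4 + 5*I) - 4*I)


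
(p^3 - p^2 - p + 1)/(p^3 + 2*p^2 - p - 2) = (p - 1)/(p + 2)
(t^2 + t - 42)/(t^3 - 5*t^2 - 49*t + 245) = (t - 6)/(t^2 - 12*t + 35)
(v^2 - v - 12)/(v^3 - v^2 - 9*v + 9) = (v - 4)/(v^2 - 4*v + 3)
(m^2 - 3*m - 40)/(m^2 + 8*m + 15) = (m - 8)/(m + 3)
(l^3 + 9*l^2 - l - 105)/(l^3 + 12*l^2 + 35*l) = (l - 3)/l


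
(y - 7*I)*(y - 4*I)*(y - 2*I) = y^3 - 13*I*y^2 - 50*y + 56*I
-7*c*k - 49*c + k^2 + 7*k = (-7*c + k)*(k + 7)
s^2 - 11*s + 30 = (s - 6)*(s - 5)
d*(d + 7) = d^2 + 7*d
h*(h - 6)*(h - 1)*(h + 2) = h^4 - 5*h^3 - 8*h^2 + 12*h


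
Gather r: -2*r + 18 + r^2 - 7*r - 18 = r^2 - 9*r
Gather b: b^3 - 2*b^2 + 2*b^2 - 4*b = b^3 - 4*b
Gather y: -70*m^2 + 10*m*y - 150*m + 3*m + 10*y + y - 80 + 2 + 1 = -70*m^2 - 147*m + y*(10*m + 11) - 77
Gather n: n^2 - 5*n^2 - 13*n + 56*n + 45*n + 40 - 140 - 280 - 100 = -4*n^2 + 88*n - 480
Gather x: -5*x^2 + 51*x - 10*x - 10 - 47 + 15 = -5*x^2 + 41*x - 42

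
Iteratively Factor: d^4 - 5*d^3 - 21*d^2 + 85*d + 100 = (d + 1)*(d^3 - 6*d^2 - 15*d + 100) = (d - 5)*(d + 1)*(d^2 - d - 20) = (d - 5)*(d + 1)*(d + 4)*(d - 5)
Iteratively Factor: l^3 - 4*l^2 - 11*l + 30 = (l - 5)*(l^2 + l - 6) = (l - 5)*(l - 2)*(l + 3)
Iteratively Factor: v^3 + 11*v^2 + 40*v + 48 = (v + 3)*(v^2 + 8*v + 16) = (v + 3)*(v + 4)*(v + 4)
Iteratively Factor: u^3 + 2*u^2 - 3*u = (u - 1)*(u^2 + 3*u) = (u - 1)*(u + 3)*(u)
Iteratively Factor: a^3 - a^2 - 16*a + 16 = (a - 4)*(a^2 + 3*a - 4) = (a - 4)*(a + 4)*(a - 1)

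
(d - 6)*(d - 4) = d^2 - 10*d + 24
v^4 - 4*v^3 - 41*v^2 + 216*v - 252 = (v - 6)*(v - 3)*(v - 2)*(v + 7)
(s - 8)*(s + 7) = s^2 - s - 56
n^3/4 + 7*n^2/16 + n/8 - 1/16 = (n/4 + 1/4)*(n - 1/4)*(n + 1)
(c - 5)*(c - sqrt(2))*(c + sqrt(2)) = c^3 - 5*c^2 - 2*c + 10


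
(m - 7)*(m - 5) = m^2 - 12*m + 35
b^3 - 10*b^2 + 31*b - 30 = (b - 5)*(b - 3)*(b - 2)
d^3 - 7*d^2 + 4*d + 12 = (d - 6)*(d - 2)*(d + 1)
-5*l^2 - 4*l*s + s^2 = (-5*l + s)*(l + s)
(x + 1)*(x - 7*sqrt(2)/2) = x^2 - 7*sqrt(2)*x/2 + x - 7*sqrt(2)/2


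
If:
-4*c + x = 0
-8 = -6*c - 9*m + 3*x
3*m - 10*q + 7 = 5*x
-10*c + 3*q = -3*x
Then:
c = 29/34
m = 223/153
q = -29/51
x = 58/17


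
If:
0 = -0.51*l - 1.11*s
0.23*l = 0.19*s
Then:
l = 0.00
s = 0.00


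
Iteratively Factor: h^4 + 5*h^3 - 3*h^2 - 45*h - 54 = (h + 3)*(h^3 + 2*h^2 - 9*h - 18) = (h - 3)*(h + 3)*(h^2 + 5*h + 6) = (h - 3)*(h + 2)*(h + 3)*(h + 3)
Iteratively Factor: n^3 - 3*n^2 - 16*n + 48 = (n - 3)*(n^2 - 16) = (n - 4)*(n - 3)*(n + 4)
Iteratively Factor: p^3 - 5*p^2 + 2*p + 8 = (p + 1)*(p^2 - 6*p + 8) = (p - 2)*(p + 1)*(p - 4)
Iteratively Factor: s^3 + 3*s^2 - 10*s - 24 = (s - 3)*(s^2 + 6*s + 8) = (s - 3)*(s + 4)*(s + 2)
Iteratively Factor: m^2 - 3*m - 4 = (m + 1)*(m - 4)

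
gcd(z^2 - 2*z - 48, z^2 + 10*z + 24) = z + 6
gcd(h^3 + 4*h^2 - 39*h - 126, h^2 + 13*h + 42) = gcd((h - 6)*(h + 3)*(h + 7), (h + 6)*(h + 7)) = h + 7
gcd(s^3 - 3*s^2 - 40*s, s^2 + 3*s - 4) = 1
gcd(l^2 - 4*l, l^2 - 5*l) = l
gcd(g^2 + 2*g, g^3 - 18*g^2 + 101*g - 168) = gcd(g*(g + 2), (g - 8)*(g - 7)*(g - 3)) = 1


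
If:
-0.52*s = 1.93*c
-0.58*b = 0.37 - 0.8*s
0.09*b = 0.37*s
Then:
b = -0.96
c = 0.06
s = -0.23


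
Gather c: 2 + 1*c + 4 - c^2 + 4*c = -c^2 + 5*c + 6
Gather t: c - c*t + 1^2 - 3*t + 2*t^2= c + 2*t^2 + t*(-c - 3) + 1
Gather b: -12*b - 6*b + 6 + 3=9 - 18*b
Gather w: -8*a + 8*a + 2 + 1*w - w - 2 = 0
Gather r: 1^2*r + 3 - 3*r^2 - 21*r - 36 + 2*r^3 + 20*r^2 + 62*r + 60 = 2*r^3 + 17*r^2 + 42*r + 27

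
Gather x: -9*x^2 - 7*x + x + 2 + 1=-9*x^2 - 6*x + 3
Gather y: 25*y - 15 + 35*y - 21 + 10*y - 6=70*y - 42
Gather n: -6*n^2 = -6*n^2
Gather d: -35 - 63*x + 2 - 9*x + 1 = -72*x - 32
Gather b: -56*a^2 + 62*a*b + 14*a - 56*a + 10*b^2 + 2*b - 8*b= -56*a^2 - 42*a + 10*b^2 + b*(62*a - 6)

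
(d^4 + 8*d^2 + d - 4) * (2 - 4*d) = -4*d^5 + 2*d^4 - 32*d^3 + 12*d^2 + 18*d - 8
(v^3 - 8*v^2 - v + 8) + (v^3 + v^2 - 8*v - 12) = 2*v^3 - 7*v^2 - 9*v - 4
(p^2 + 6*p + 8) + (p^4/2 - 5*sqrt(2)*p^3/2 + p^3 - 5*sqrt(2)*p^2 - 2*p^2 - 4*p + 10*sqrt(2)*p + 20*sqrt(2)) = p^4/2 - 5*sqrt(2)*p^3/2 + p^3 - 5*sqrt(2)*p^2 - p^2 + 2*p + 10*sqrt(2)*p + 8 + 20*sqrt(2)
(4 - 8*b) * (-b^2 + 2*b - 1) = 8*b^3 - 20*b^2 + 16*b - 4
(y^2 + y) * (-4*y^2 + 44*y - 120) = -4*y^4 + 40*y^3 - 76*y^2 - 120*y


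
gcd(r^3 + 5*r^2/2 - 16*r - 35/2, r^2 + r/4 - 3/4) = r + 1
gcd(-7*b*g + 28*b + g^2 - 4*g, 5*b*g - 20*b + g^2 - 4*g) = g - 4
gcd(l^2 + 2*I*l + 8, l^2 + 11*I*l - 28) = l + 4*I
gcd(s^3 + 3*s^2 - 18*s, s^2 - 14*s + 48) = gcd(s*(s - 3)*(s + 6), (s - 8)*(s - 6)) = 1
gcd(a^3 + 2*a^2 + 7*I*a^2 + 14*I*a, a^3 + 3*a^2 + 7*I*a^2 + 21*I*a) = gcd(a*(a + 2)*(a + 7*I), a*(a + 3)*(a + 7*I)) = a^2 + 7*I*a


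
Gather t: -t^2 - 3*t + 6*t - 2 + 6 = -t^2 + 3*t + 4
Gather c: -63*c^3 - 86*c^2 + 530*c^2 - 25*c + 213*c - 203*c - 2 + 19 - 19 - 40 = -63*c^3 + 444*c^2 - 15*c - 42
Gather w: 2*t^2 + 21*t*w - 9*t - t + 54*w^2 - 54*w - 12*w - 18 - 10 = 2*t^2 - 10*t + 54*w^2 + w*(21*t - 66) - 28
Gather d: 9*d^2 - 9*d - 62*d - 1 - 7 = 9*d^2 - 71*d - 8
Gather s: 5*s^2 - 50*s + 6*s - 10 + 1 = 5*s^2 - 44*s - 9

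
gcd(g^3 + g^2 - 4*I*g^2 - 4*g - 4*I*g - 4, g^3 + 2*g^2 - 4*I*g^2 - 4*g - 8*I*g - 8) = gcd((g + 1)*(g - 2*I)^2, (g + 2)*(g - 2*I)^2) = g^2 - 4*I*g - 4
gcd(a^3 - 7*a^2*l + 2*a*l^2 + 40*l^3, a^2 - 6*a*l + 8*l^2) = a - 4*l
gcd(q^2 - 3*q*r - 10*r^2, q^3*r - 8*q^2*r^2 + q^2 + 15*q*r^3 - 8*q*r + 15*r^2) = q - 5*r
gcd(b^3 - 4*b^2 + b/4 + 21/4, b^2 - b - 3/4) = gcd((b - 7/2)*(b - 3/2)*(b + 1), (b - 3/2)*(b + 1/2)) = b - 3/2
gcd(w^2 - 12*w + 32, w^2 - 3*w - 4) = w - 4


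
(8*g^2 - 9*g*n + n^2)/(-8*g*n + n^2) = (-g + n)/n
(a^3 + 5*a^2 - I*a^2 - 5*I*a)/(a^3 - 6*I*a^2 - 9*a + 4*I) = a*(a + 5)/(a^2 - 5*I*a - 4)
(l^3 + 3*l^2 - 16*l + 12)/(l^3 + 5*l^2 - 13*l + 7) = (l^2 + 4*l - 12)/(l^2 + 6*l - 7)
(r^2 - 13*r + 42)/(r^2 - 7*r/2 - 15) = 2*(r - 7)/(2*r + 5)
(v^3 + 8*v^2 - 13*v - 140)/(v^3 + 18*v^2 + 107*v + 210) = (v - 4)/(v + 6)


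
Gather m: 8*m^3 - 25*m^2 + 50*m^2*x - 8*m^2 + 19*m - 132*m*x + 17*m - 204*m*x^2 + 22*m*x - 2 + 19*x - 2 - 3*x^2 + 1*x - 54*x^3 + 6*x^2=8*m^3 + m^2*(50*x - 33) + m*(-204*x^2 - 110*x + 36) - 54*x^3 + 3*x^2 + 20*x - 4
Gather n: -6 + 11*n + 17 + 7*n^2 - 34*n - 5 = 7*n^2 - 23*n + 6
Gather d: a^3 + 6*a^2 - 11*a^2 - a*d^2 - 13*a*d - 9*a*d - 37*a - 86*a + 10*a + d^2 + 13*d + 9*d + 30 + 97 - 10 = a^3 - 5*a^2 - 113*a + d^2*(1 - a) + d*(22 - 22*a) + 117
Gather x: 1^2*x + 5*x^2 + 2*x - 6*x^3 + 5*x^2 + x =-6*x^3 + 10*x^2 + 4*x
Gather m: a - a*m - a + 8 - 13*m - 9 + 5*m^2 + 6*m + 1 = 5*m^2 + m*(-a - 7)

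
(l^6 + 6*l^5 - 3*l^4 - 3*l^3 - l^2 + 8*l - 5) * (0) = 0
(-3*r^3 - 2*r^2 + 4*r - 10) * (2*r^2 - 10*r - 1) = -6*r^5 + 26*r^4 + 31*r^3 - 58*r^2 + 96*r + 10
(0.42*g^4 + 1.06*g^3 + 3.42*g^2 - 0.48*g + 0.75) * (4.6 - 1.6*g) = -0.672*g^5 + 0.236*g^4 - 0.596000000000001*g^3 + 16.5*g^2 - 3.408*g + 3.45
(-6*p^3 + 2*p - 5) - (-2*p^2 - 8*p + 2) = -6*p^3 + 2*p^2 + 10*p - 7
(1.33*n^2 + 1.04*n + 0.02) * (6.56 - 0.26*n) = -0.3458*n^3 + 8.4544*n^2 + 6.8172*n + 0.1312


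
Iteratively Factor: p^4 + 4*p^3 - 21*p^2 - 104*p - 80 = (p + 4)*(p^3 - 21*p - 20) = (p - 5)*(p + 4)*(p^2 + 5*p + 4) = (p - 5)*(p + 4)^2*(p + 1)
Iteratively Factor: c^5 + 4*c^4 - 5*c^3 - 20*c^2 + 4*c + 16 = (c + 1)*(c^4 + 3*c^3 - 8*c^2 - 12*c + 16) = (c - 1)*(c + 1)*(c^3 + 4*c^2 - 4*c - 16) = (c - 2)*(c - 1)*(c + 1)*(c^2 + 6*c + 8) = (c - 2)*(c - 1)*(c + 1)*(c + 4)*(c + 2)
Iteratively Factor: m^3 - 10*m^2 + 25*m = (m - 5)*(m^2 - 5*m) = m*(m - 5)*(m - 5)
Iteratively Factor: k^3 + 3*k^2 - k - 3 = (k + 1)*(k^2 + 2*k - 3) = (k - 1)*(k + 1)*(k + 3)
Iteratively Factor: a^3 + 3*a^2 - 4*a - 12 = (a + 2)*(a^2 + a - 6) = (a - 2)*(a + 2)*(a + 3)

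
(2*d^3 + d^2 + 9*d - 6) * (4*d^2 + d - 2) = 8*d^5 + 6*d^4 + 33*d^3 - 17*d^2 - 24*d + 12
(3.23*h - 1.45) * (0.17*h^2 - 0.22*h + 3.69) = 0.5491*h^3 - 0.9571*h^2 + 12.2377*h - 5.3505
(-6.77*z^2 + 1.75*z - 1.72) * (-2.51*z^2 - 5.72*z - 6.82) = 16.9927*z^4 + 34.3319*z^3 + 40.4786*z^2 - 2.0966*z + 11.7304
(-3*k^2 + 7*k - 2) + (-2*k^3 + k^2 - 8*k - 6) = -2*k^3 - 2*k^2 - k - 8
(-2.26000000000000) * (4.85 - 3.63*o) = 8.2038*o - 10.961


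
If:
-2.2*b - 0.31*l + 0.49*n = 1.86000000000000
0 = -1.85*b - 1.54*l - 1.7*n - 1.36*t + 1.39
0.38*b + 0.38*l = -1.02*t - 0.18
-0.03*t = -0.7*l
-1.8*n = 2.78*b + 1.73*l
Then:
No Solution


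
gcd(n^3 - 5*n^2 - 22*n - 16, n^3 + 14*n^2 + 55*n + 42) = n + 1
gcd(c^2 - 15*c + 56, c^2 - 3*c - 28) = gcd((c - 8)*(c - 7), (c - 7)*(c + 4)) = c - 7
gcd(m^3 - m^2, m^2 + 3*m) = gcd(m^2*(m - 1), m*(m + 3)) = m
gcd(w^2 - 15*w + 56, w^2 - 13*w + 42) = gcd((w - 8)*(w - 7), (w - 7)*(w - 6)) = w - 7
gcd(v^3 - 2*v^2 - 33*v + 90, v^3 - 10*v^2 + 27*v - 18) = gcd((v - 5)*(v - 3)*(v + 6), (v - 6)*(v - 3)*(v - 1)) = v - 3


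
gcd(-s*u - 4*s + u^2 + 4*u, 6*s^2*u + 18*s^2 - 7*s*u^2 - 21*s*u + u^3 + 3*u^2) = s - u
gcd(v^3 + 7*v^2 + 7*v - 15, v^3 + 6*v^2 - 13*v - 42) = 1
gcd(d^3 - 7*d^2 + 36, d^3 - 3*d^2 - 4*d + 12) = d^2 - d - 6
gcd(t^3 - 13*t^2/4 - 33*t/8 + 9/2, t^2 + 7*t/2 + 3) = t + 3/2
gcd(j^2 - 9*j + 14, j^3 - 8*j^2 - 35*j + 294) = j - 7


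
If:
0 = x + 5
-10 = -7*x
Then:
No Solution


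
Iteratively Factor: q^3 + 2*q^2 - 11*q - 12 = (q + 1)*(q^2 + q - 12) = (q + 1)*(q + 4)*(q - 3)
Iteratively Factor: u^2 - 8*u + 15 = (u - 3)*(u - 5)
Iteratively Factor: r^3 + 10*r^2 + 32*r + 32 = (r + 2)*(r^2 + 8*r + 16) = (r + 2)*(r + 4)*(r + 4)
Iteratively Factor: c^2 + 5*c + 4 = (c + 4)*(c + 1)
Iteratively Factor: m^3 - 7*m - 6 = (m + 1)*(m^2 - m - 6) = (m - 3)*(m + 1)*(m + 2)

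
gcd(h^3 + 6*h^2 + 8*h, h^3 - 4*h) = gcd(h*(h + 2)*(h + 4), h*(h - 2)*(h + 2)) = h^2 + 2*h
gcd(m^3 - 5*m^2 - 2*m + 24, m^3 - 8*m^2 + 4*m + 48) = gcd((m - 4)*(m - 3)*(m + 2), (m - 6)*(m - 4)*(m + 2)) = m^2 - 2*m - 8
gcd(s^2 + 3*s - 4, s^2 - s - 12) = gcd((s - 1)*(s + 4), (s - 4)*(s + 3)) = 1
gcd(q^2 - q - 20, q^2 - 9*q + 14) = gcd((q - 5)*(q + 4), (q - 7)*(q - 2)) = 1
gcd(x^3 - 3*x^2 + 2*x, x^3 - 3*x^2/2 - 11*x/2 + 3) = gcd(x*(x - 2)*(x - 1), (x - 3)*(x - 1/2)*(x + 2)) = 1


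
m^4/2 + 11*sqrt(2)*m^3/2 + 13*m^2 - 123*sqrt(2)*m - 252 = (m/2 + sqrt(2)/2)*(m - 3*sqrt(2))*(m + 6*sqrt(2))*(m + 7*sqrt(2))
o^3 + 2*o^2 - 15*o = o*(o - 3)*(o + 5)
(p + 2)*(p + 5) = p^2 + 7*p + 10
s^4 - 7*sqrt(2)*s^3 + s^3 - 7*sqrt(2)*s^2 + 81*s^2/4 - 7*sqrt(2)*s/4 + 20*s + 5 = (s + 1/2)^2*(s - 5*sqrt(2))*(s - 2*sqrt(2))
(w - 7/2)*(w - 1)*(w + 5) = w^3 + w^2/2 - 19*w + 35/2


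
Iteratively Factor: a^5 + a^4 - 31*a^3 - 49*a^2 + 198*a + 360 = (a - 5)*(a^4 + 6*a^3 - a^2 - 54*a - 72) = (a - 5)*(a + 4)*(a^3 + 2*a^2 - 9*a - 18) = (a - 5)*(a + 2)*(a + 4)*(a^2 - 9) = (a - 5)*(a - 3)*(a + 2)*(a + 4)*(a + 3)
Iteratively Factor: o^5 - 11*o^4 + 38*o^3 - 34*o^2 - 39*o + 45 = (o - 5)*(o^4 - 6*o^3 + 8*o^2 + 6*o - 9) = (o - 5)*(o - 3)*(o^3 - 3*o^2 - o + 3) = (o - 5)*(o - 3)^2*(o^2 - 1) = (o - 5)*(o - 3)^2*(o - 1)*(o + 1)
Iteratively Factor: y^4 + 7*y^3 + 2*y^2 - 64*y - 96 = (y + 4)*(y^3 + 3*y^2 - 10*y - 24) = (y - 3)*(y + 4)*(y^2 + 6*y + 8) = (y - 3)*(y + 4)^2*(y + 2)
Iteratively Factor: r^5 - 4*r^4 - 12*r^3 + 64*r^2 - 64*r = (r - 2)*(r^4 - 2*r^3 - 16*r^2 + 32*r) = (r - 2)*(r + 4)*(r^3 - 6*r^2 + 8*r) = (r - 4)*(r - 2)*(r + 4)*(r^2 - 2*r) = r*(r - 4)*(r - 2)*(r + 4)*(r - 2)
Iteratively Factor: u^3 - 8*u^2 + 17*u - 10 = (u - 2)*(u^2 - 6*u + 5) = (u - 5)*(u - 2)*(u - 1)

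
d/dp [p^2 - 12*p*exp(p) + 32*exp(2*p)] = -12*p*exp(p) + 2*p + 64*exp(2*p) - 12*exp(p)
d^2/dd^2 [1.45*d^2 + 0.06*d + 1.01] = 2.90000000000000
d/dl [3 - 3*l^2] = -6*l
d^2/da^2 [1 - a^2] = -2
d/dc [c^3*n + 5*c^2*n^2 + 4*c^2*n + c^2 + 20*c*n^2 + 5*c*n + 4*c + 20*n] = 3*c^2*n + 10*c*n^2 + 8*c*n + 2*c + 20*n^2 + 5*n + 4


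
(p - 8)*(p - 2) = p^2 - 10*p + 16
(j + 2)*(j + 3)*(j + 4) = j^3 + 9*j^2 + 26*j + 24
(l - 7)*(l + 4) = l^2 - 3*l - 28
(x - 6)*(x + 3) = x^2 - 3*x - 18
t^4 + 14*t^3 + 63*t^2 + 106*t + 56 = (t + 1)*(t + 2)*(t + 4)*(t + 7)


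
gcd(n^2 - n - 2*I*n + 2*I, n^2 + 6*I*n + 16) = n - 2*I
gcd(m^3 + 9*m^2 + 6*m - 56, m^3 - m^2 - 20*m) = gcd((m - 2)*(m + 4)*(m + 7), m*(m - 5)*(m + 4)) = m + 4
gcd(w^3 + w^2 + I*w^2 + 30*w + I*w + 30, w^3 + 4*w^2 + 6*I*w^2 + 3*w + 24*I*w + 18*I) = w^2 + w*(1 + 6*I) + 6*I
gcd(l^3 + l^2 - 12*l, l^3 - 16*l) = l^2 + 4*l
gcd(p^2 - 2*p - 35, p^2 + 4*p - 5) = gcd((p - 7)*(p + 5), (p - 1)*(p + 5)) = p + 5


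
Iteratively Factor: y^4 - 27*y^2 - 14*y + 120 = (y - 5)*(y^3 + 5*y^2 - 2*y - 24) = (y - 5)*(y - 2)*(y^2 + 7*y + 12) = (y - 5)*(y - 2)*(y + 4)*(y + 3)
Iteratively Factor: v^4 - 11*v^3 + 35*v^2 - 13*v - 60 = (v - 4)*(v^3 - 7*v^2 + 7*v + 15) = (v - 4)*(v + 1)*(v^2 - 8*v + 15) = (v - 4)*(v - 3)*(v + 1)*(v - 5)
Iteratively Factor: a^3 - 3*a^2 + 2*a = (a - 1)*(a^2 - 2*a) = (a - 2)*(a - 1)*(a)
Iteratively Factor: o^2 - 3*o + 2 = (o - 1)*(o - 2)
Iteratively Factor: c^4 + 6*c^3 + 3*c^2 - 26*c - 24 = (c + 3)*(c^3 + 3*c^2 - 6*c - 8) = (c + 1)*(c + 3)*(c^2 + 2*c - 8) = (c - 2)*(c + 1)*(c + 3)*(c + 4)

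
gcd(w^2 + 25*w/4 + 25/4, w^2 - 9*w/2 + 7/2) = 1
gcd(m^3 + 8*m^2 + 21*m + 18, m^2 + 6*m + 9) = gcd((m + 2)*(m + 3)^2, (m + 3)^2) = m^2 + 6*m + 9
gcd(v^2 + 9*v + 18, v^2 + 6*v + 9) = v + 3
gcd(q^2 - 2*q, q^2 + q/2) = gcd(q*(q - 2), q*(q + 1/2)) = q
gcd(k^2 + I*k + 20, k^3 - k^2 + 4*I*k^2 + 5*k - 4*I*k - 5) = k + 5*I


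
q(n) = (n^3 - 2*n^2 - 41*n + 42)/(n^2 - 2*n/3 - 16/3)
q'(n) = (2/3 - 2*n)*(n^3 - 2*n^2 - 41*n + 42)/(n^2 - 2*n/3 - 16/3)^2 + (3*n^2 - 4*n - 41)/(n^2 - 2*n/3 - 16/3) = 3*(3*n^4 - 4*n^3 + 79*n^2 - 188*n + 740)/(9*n^4 - 12*n^3 - 92*n^2 + 64*n + 256)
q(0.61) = -3.07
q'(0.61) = 7.57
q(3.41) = -20.25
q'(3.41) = 26.07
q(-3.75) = 10.23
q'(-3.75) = 8.88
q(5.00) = -5.39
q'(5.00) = 3.94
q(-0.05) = -8.31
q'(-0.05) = 8.90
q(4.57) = -7.33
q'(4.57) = 5.24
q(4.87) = -5.92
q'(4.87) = 4.25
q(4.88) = -5.88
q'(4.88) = 4.23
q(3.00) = -43.20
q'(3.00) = 122.64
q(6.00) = -2.25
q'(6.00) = 2.57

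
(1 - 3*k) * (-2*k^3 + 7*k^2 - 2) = 6*k^4 - 23*k^3 + 7*k^2 + 6*k - 2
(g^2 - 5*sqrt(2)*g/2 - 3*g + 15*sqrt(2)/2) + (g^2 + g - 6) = 2*g^2 - 5*sqrt(2)*g/2 - 2*g - 6 + 15*sqrt(2)/2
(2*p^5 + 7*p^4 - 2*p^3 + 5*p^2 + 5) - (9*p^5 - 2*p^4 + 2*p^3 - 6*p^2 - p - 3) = -7*p^5 + 9*p^4 - 4*p^3 + 11*p^2 + p + 8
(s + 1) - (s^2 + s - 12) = 13 - s^2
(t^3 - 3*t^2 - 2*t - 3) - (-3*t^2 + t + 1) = t^3 - 3*t - 4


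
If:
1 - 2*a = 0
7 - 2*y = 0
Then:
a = 1/2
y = 7/2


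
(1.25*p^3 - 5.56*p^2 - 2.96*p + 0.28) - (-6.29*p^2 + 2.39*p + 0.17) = 1.25*p^3 + 0.73*p^2 - 5.35*p + 0.11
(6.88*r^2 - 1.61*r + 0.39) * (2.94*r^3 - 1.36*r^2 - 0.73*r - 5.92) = 20.2272*r^5 - 14.0902*r^4 - 1.6862*r^3 - 40.0847*r^2 + 9.2465*r - 2.3088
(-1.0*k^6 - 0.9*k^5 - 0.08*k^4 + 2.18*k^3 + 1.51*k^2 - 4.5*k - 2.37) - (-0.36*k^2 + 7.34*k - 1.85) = -1.0*k^6 - 0.9*k^5 - 0.08*k^4 + 2.18*k^3 + 1.87*k^2 - 11.84*k - 0.52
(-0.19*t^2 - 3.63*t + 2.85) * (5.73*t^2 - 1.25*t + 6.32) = -1.0887*t^4 - 20.5624*t^3 + 19.6672*t^2 - 26.5041*t + 18.012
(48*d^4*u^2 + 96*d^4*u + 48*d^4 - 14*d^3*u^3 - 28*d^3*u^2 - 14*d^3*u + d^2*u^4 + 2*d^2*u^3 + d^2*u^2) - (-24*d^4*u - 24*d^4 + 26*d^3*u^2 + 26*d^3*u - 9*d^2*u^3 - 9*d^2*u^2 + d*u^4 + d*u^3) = 48*d^4*u^2 + 120*d^4*u + 72*d^4 - 14*d^3*u^3 - 54*d^3*u^2 - 40*d^3*u + d^2*u^4 + 11*d^2*u^3 + 10*d^2*u^2 - d*u^4 - d*u^3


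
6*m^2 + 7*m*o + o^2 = (m + o)*(6*m + o)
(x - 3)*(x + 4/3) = x^2 - 5*x/3 - 4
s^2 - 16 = (s - 4)*(s + 4)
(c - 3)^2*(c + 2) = c^3 - 4*c^2 - 3*c + 18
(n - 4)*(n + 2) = n^2 - 2*n - 8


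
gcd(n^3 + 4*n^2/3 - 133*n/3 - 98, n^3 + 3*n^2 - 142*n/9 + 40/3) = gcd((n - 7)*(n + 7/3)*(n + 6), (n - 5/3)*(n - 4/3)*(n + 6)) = n + 6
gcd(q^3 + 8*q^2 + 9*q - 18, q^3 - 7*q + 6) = q^2 + 2*q - 3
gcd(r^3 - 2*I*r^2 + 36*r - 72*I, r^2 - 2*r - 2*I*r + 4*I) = r - 2*I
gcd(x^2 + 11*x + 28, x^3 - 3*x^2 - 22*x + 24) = x + 4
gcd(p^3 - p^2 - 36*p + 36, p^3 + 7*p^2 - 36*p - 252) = p^2 - 36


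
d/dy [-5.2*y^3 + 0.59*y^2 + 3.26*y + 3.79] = -15.6*y^2 + 1.18*y + 3.26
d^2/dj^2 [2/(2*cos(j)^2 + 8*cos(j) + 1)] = 8*(-4*sin(j)^4 + 16*sin(j)^2 + 17*cos(j) - 3*cos(3*j) + 19)/(-2*sin(j)^2 + 8*cos(j) + 3)^3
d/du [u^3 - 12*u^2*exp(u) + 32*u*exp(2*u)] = -12*u^2*exp(u) + 3*u^2 + 64*u*exp(2*u) - 24*u*exp(u) + 32*exp(2*u)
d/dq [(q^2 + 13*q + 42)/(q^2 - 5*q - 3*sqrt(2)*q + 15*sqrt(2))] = ((2*q + 13)*(q^2 - 5*q - 3*sqrt(2)*q + 15*sqrt(2)) + (-2*q + 3*sqrt(2) + 5)*(q^2 + 13*q + 42))/(q^2 - 5*q - 3*sqrt(2)*q + 15*sqrt(2))^2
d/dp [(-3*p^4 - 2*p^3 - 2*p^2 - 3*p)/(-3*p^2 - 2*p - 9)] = (18*p^5 + 24*p^4 + 116*p^3 + 49*p^2 + 36*p + 27)/(9*p^4 + 12*p^3 + 58*p^2 + 36*p + 81)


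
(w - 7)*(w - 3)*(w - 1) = w^3 - 11*w^2 + 31*w - 21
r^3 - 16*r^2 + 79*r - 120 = (r - 8)*(r - 5)*(r - 3)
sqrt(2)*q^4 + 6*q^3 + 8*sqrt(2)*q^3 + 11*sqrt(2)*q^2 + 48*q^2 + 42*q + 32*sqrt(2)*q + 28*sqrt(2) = (q + 7)*(q + sqrt(2))*(q + 2*sqrt(2))*(sqrt(2)*q + sqrt(2))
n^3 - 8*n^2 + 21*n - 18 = (n - 3)^2*(n - 2)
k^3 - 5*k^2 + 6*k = k*(k - 3)*(k - 2)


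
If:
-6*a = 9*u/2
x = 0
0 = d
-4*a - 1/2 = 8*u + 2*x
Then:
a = 3/40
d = 0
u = -1/10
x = 0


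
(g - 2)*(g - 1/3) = g^2 - 7*g/3 + 2/3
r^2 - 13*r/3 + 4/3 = (r - 4)*(r - 1/3)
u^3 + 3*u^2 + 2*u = u*(u + 1)*(u + 2)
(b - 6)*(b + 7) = b^2 + b - 42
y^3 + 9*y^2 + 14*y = y*(y + 2)*(y + 7)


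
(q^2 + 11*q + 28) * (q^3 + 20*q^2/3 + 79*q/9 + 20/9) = q^5 + 53*q^4/3 + 991*q^3/9 + 2569*q^2/9 + 2432*q/9 + 560/9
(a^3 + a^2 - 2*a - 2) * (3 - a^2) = -a^5 - a^4 + 5*a^3 + 5*a^2 - 6*a - 6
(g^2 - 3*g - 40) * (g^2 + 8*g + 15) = g^4 + 5*g^3 - 49*g^2 - 365*g - 600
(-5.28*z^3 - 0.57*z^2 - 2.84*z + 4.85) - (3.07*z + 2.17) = -5.28*z^3 - 0.57*z^2 - 5.91*z + 2.68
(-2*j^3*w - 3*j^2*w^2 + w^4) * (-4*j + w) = 8*j^4*w + 10*j^3*w^2 - 3*j^2*w^3 - 4*j*w^4 + w^5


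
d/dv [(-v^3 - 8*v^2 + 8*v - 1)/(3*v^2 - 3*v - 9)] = (-v^4 + 2*v^3 + 9*v^2 + 50*v - 25)/(3*(v^4 - 2*v^3 - 5*v^2 + 6*v + 9))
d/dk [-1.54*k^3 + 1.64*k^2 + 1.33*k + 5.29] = -4.62*k^2 + 3.28*k + 1.33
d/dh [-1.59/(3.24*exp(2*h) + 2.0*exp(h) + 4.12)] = (10.3032*exp(h) + 3.18)*exp(h)/(3.24*exp(2*h) + 2.0*exp(h) + 4.12)^2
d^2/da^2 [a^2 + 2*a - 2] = 2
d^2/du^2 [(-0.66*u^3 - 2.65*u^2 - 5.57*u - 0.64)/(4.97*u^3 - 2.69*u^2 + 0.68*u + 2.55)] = (-148.562246*u^6 - 812.120862*u^5 + 411.208854*u^4 + 544.767404*u^3 + 690.399762*u^2 - 199.304022*u - 24.518522)/(122.763473*u^9 - 199.336263*u^8 + 158.280087*u^7 + 114.950032*u^6 - 182.894262*u^5 + 103.332477*u^4 + 69.279947*u^3 - 48.937815*u^2 + 13.2651*u + 16.581375)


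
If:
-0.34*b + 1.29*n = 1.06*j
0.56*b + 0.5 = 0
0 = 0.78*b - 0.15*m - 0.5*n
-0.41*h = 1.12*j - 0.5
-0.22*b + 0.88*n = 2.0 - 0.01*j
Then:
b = -0.89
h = -6.27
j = 2.74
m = -11.37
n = 2.02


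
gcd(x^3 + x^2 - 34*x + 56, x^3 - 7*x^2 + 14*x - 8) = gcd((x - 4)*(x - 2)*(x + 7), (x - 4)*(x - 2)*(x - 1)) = x^2 - 6*x + 8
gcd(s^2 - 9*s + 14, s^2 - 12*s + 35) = s - 7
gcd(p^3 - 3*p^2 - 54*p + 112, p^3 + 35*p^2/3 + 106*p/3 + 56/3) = p + 7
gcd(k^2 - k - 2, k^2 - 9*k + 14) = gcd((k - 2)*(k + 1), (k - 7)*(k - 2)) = k - 2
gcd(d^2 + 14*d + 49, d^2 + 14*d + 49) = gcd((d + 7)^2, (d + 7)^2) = d^2 + 14*d + 49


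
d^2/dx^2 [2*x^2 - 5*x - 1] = 4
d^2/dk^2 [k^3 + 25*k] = 6*k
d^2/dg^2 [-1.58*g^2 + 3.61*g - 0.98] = -3.16000000000000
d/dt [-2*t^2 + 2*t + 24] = 2 - 4*t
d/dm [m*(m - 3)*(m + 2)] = 3*m^2 - 2*m - 6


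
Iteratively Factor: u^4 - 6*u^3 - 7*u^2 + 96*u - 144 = (u - 4)*(u^3 - 2*u^2 - 15*u + 36) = (u - 4)*(u - 3)*(u^2 + u - 12) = (u - 4)*(u - 3)^2*(u + 4)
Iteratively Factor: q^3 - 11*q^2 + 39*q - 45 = (q - 3)*(q^2 - 8*q + 15) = (q - 5)*(q - 3)*(q - 3)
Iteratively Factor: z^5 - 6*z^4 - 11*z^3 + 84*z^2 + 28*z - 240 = (z + 3)*(z^4 - 9*z^3 + 16*z^2 + 36*z - 80) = (z + 2)*(z + 3)*(z^3 - 11*z^2 + 38*z - 40) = (z - 4)*(z + 2)*(z + 3)*(z^2 - 7*z + 10) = (z - 5)*(z - 4)*(z + 2)*(z + 3)*(z - 2)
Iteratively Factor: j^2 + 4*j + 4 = (j + 2)*(j + 2)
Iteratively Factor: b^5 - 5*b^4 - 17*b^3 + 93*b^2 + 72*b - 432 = (b - 4)*(b^4 - b^3 - 21*b^2 + 9*b + 108) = (b - 4)*(b - 3)*(b^3 + 2*b^2 - 15*b - 36) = (b - 4)^2*(b - 3)*(b^2 + 6*b + 9) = (b - 4)^2*(b - 3)*(b + 3)*(b + 3)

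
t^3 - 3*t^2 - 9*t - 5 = (t - 5)*(t + 1)^2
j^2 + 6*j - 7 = (j - 1)*(j + 7)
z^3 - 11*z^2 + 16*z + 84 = (z - 7)*(z - 6)*(z + 2)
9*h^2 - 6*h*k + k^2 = (-3*h + k)^2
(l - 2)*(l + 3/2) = l^2 - l/2 - 3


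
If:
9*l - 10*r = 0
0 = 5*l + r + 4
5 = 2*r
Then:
No Solution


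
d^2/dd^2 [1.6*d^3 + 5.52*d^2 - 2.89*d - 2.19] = 9.6*d + 11.04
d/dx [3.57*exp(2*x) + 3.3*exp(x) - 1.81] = (7.14*exp(x) + 3.3)*exp(x)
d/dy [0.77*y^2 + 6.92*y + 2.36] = 1.54*y + 6.92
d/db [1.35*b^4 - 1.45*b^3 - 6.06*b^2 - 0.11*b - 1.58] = 5.4*b^3 - 4.35*b^2 - 12.12*b - 0.11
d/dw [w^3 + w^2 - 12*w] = 3*w^2 + 2*w - 12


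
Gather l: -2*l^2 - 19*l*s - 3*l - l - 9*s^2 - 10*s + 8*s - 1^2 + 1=-2*l^2 + l*(-19*s - 4) - 9*s^2 - 2*s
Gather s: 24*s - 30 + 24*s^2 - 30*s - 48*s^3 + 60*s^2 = -48*s^3 + 84*s^2 - 6*s - 30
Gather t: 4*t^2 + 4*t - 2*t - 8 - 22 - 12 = 4*t^2 + 2*t - 42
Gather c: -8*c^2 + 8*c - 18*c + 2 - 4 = -8*c^2 - 10*c - 2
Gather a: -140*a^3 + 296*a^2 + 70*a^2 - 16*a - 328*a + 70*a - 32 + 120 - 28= -140*a^3 + 366*a^2 - 274*a + 60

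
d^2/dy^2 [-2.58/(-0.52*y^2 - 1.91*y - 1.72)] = (-1.395264*y^2 - 5.124912*y + 2.58*(1.04*y + 1.91)*(2.08*y + 3.82) - 4.615104)/(0.52*y^2 + 1.91*y + 1.72)^3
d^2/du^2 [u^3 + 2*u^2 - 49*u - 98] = 6*u + 4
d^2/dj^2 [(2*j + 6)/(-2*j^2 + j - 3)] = 4*(-(j + 3)*(4*j - 1)^2 + (6*j + 5)*(2*j^2 - j + 3))/(2*j^2 - j + 3)^3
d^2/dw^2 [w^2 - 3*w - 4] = 2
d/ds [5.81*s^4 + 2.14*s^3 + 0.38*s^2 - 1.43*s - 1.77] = 23.24*s^3 + 6.42*s^2 + 0.76*s - 1.43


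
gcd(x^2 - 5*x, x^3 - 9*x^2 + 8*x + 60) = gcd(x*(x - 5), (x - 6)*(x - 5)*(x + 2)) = x - 5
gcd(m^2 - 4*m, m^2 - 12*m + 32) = m - 4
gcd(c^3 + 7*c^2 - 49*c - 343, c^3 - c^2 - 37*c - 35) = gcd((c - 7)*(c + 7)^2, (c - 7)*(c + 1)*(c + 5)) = c - 7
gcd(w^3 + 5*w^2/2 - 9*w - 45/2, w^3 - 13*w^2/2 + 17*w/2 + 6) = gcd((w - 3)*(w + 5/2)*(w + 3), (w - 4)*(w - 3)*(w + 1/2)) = w - 3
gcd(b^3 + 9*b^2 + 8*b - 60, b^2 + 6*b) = b + 6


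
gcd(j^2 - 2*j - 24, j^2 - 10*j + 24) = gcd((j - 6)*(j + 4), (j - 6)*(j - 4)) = j - 6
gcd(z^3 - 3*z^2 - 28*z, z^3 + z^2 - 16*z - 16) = z + 4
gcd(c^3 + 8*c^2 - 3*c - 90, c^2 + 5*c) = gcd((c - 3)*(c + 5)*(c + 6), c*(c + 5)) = c + 5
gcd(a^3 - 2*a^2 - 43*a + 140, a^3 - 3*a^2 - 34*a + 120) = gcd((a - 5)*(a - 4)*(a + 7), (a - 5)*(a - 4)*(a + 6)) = a^2 - 9*a + 20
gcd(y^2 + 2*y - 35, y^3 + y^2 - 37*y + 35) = y^2 + 2*y - 35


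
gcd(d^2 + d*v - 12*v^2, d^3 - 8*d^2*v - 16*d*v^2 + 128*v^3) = d + 4*v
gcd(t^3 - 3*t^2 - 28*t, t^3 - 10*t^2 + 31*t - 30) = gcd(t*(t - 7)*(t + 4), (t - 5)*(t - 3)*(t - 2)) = 1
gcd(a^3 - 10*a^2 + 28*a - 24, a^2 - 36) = a - 6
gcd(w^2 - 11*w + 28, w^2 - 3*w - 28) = w - 7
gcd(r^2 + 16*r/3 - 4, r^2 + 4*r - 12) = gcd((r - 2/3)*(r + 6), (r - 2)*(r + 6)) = r + 6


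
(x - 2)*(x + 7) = x^2 + 5*x - 14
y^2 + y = y*(y + 1)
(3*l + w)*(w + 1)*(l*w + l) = 3*l^2*w^2 + 6*l^2*w + 3*l^2 + l*w^3 + 2*l*w^2 + l*w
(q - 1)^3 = q^3 - 3*q^2 + 3*q - 1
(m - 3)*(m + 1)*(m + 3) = m^3 + m^2 - 9*m - 9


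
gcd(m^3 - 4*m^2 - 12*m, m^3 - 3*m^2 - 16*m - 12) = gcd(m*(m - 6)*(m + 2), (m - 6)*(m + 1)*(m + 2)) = m^2 - 4*m - 12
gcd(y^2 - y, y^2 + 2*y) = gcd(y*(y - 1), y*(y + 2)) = y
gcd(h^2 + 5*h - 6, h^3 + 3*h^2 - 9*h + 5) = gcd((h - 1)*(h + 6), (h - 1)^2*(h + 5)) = h - 1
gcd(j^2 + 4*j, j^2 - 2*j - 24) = j + 4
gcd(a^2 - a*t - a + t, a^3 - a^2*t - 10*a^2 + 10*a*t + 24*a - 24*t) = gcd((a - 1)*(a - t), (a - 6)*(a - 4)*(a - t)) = -a + t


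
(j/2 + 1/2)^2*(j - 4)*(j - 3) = j^4/4 - 5*j^3/4 - j^2/4 + 17*j/4 + 3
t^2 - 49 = (t - 7)*(t + 7)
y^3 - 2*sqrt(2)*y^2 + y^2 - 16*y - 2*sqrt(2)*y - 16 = (y + 1)*(y - 4*sqrt(2))*(y + 2*sqrt(2))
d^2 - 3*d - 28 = (d - 7)*(d + 4)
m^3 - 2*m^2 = m^2*(m - 2)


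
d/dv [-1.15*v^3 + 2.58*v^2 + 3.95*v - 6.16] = -3.45*v^2 + 5.16*v + 3.95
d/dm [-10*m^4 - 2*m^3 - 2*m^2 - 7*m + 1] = -40*m^3 - 6*m^2 - 4*m - 7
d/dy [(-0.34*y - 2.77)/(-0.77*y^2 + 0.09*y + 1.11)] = (0.2618*y^2 - 0.0306*y - (0.34*y + 2.77)*(1.54*y - 0.09) - 0.3774)/(-0.77*y^2 + 0.09*y + 1.11)^2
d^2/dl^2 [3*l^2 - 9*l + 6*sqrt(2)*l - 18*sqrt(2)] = 6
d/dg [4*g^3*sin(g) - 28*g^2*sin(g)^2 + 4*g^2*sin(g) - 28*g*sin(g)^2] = 4*g^3*cos(g) + 12*g^2*sin(g) - 28*g^2*sin(2*g) + 4*g^2*cos(g) + 8*g*sin(g) + 28*sqrt(2)*g*cos(2*g + pi/4) - 28*g + 14*cos(2*g) - 14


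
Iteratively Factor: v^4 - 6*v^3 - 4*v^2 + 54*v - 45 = (v - 3)*(v^3 - 3*v^2 - 13*v + 15) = (v - 5)*(v - 3)*(v^2 + 2*v - 3) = (v - 5)*(v - 3)*(v + 3)*(v - 1)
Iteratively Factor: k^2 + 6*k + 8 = (k + 4)*(k + 2)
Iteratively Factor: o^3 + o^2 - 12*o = (o - 3)*(o^2 + 4*o) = o*(o - 3)*(o + 4)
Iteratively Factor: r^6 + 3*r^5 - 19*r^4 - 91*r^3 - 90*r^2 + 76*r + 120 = (r + 2)*(r^5 + r^4 - 21*r^3 - 49*r^2 + 8*r + 60) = (r - 5)*(r + 2)*(r^4 + 6*r^3 + 9*r^2 - 4*r - 12) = (r - 5)*(r + 2)^2*(r^3 + 4*r^2 + r - 6) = (r - 5)*(r + 2)^3*(r^2 + 2*r - 3) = (r - 5)*(r + 2)^3*(r + 3)*(r - 1)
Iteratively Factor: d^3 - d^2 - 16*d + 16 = (d + 4)*(d^2 - 5*d + 4) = (d - 1)*(d + 4)*(d - 4)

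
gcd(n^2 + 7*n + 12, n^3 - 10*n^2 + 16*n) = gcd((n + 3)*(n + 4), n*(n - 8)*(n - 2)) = 1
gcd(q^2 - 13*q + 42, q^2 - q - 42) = q - 7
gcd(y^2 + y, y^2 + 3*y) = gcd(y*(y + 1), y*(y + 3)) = y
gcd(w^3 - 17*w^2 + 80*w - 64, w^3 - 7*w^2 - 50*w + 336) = w - 8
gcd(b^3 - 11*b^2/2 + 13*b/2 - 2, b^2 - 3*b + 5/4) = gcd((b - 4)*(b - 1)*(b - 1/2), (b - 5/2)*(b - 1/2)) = b - 1/2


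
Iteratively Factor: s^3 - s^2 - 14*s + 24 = (s - 3)*(s^2 + 2*s - 8) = (s - 3)*(s - 2)*(s + 4)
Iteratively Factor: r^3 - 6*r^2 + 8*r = (r - 4)*(r^2 - 2*r) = r*(r - 4)*(r - 2)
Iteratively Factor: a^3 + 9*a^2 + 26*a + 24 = (a + 4)*(a^2 + 5*a + 6) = (a + 3)*(a + 4)*(a + 2)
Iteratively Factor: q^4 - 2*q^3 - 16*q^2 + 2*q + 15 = (q + 3)*(q^3 - 5*q^2 - q + 5) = (q - 5)*(q + 3)*(q^2 - 1) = (q - 5)*(q + 1)*(q + 3)*(q - 1)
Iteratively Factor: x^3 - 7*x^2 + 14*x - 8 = (x - 1)*(x^2 - 6*x + 8) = (x - 4)*(x - 1)*(x - 2)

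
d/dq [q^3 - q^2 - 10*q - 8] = 3*q^2 - 2*q - 10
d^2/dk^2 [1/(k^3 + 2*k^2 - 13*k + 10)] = 2*(-(3*k + 2)*(k^3 + 2*k^2 - 13*k + 10) + (3*k^2 + 4*k - 13)^2)/(k^3 + 2*k^2 - 13*k + 10)^3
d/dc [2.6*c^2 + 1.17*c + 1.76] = 5.2*c + 1.17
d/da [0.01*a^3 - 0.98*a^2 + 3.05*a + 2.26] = 0.03*a^2 - 1.96*a + 3.05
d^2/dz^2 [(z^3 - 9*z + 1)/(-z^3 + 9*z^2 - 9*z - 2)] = 6*(-3*z^6 + 18*z^5 - 79*z^4 + 207*z^3 - 144*z^2 + 241*z - 87)/(z^9 - 27*z^8 + 270*z^7 - 1209*z^6 + 2322*z^5 - 1593*z^4 - 231*z^3 + 378*z^2 + 108*z + 8)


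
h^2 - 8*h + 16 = (h - 4)^2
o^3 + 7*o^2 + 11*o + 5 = (o + 1)^2*(o + 5)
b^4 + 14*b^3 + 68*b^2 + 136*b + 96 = (b + 2)^2*(b + 4)*(b + 6)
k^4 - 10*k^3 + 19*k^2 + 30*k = k*(k - 6)*(k - 5)*(k + 1)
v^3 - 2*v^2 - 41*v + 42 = (v - 7)*(v - 1)*(v + 6)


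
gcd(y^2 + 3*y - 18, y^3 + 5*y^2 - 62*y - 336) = y + 6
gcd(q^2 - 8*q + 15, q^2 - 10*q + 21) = q - 3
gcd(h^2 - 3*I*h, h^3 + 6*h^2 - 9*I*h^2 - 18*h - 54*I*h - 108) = h - 3*I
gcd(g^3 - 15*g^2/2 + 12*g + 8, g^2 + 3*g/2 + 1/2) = g + 1/2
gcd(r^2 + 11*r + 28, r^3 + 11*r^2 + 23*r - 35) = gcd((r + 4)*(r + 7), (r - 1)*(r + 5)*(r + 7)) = r + 7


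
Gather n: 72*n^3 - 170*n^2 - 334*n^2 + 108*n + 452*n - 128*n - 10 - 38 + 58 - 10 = 72*n^3 - 504*n^2 + 432*n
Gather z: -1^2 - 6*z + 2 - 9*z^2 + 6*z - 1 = -9*z^2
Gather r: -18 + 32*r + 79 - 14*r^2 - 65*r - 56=-14*r^2 - 33*r + 5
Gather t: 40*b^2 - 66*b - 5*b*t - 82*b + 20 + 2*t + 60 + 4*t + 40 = 40*b^2 - 148*b + t*(6 - 5*b) + 120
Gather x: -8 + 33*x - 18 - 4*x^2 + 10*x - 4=-4*x^2 + 43*x - 30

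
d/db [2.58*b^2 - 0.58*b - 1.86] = 5.16*b - 0.58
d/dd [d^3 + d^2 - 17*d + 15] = 3*d^2 + 2*d - 17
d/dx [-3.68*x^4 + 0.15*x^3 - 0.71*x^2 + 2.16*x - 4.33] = -14.72*x^3 + 0.45*x^2 - 1.42*x + 2.16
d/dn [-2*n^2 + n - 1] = 1 - 4*n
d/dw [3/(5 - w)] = 3/(w - 5)^2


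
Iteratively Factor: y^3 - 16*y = (y - 4)*(y^2 + 4*y) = y*(y - 4)*(y + 4)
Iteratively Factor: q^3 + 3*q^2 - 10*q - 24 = (q + 2)*(q^2 + q - 12) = (q - 3)*(q + 2)*(q + 4)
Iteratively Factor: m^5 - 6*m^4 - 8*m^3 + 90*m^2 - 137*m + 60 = (m + 4)*(m^4 - 10*m^3 + 32*m^2 - 38*m + 15) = (m - 1)*(m + 4)*(m^3 - 9*m^2 + 23*m - 15) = (m - 1)^2*(m + 4)*(m^2 - 8*m + 15) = (m - 3)*(m - 1)^2*(m + 4)*(m - 5)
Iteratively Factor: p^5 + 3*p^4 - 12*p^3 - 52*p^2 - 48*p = (p + 3)*(p^4 - 12*p^2 - 16*p) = (p + 2)*(p + 3)*(p^3 - 2*p^2 - 8*p) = (p + 2)^2*(p + 3)*(p^2 - 4*p) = p*(p + 2)^2*(p + 3)*(p - 4)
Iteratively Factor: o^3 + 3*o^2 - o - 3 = (o + 1)*(o^2 + 2*o - 3) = (o - 1)*(o + 1)*(o + 3)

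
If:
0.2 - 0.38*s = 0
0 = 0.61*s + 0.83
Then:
No Solution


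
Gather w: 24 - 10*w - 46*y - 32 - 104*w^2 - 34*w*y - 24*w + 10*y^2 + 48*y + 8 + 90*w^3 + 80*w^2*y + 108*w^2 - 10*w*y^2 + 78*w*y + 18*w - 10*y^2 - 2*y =90*w^3 + w^2*(80*y + 4) + w*(-10*y^2 + 44*y - 16)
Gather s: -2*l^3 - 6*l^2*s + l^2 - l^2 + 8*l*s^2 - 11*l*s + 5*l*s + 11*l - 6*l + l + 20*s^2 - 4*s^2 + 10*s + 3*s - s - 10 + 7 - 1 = -2*l^3 + 6*l + s^2*(8*l + 16) + s*(-6*l^2 - 6*l + 12) - 4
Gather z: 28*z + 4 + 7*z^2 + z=7*z^2 + 29*z + 4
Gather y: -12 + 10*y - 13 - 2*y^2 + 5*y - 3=-2*y^2 + 15*y - 28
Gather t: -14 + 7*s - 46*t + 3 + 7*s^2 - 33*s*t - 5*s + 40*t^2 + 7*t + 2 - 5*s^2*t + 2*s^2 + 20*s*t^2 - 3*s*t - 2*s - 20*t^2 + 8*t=9*s^2 + t^2*(20*s + 20) + t*(-5*s^2 - 36*s - 31) - 9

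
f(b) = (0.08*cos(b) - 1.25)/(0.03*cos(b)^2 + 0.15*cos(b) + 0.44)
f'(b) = (0.06*sin(b)*cos(b) + 0.15*sin(b))*(0.08*cos(b) - 1.25)/(0.03*cos(b)^2 + 0.15*cos(b) + 0.44)^2 - 0.08*sin(b)/(0.03*cos(b)^2 + 0.15*cos(b) + 0.44) = 4.52693526482571*(0.0024*cos(b)^2 - 0.075*cos(b) - 0.2227)*sin(b)/(-0.0638297872340425*sin(b)^2 + 0.319148936170213*cos(b) + 1.0)^2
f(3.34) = -4.13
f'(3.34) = 0.28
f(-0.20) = -1.90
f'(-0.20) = 0.15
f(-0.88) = -2.19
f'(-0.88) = 0.69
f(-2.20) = -3.58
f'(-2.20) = 1.10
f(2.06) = -3.42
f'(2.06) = -1.17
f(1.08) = -2.34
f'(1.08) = -0.85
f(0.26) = -1.91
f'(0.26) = -0.20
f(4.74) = -2.81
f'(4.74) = 1.14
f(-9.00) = -4.03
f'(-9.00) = 0.58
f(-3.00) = -4.14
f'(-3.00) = 0.20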